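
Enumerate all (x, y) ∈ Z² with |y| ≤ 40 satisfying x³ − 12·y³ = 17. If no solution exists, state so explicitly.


The equation is x³ - 12y³ = 17. For fixed y, x³ = 12·y³ + 17, so a solution requires the RHS to be a perfect cube.
Strategy: iterate y from -40 to 40, compute RHS = 12·y³ + 17, and check whether it is a (positive or negative) perfect cube.
Check small values of y:
  y = 0: RHS = 17 is not a perfect cube.
  y = 1: RHS = 29 is not a perfect cube.
  y = -1: RHS = 5 is not a perfect cube.
  y = 2: RHS = 113 is not a perfect cube.
  y = -2: RHS = -79 is not a perfect cube.
  y = 3: RHS = 341 is not a perfect cube.
  y = -3: RHS = -307 is not a perfect cube.
Continuing the search up to |y| = 40 finds no solutions either.
No (x, y) in the scanned range satisfies the equation.

No integer solutions with |y| ≤ 40.


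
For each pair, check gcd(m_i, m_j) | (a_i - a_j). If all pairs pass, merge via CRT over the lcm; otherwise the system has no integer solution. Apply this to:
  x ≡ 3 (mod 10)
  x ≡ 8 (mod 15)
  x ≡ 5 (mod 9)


Moduli 10, 15, 9 are not pairwise coprime, so CRT works modulo lcm(m_i) when all pairwise compatibility conditions hold.
Pairwise compatibility: gcd(m_i, m_j) must divide a_i - a_j for every pair.
Merge one congruence at a time:
  Start: x ≡ 3 (mod 10).
  Combine with x ≡ 8 (mod 15): gcd(10, 15) = 5; 8 - 3 = 5, which IS divisible by 5, so compatible.
    Write x = 3 + 10·t and substitute into x ≡ 8 (mod 15): 10·t ≡ 8 − 3 = 5 (mod 15).
    Divide the congruence (and modulus) by g = 5: 2·t ≡ 1 (mod 3).
    The inverse of 2 mod 3 is 2 (since 2·2 = 4 = 1·3 + 1), so t ≡ 2·1 = 2 ≡ 2 (mod 3).
    Then x = 3 + 10·2 = 23, valid modulo lcm(10, 15) = 30: x ≡ 23 (mod 30).
  Combine with x ≡ 5 (mod 9): gcd(30, 9) = 3; 5 - 23 = -18, which IS divisible by 3, so compatible.
    Write x = 23 + 30·t and substitute into x ≡ 5 (mod 9): 30·t ≡ 5 − 23 = -18 (mod 9).
    Divide the congruence (and modulus) by g = 3: 10·t ≡ -6 (mod 3).
    Reduce coefficients mod 3: 1·t ≡ 0 (mod 3).
    So t ≡ 0 (mod 3).
    Then x = 23 + 30·0 = 23, valid modulo lcm(30, 9) = 90: x ≡ 23 (mod 90).
Verify: 23 mod 10 = 3, 23 mod 15 = 8, 23 mod 9 = 5.

x ≡ 23 (mod 90).


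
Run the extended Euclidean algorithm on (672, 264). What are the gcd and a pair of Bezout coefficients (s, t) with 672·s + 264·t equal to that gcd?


Euclidean algorithm on (672, 264) — divide until remainder is 0:
  672 = 2 · 264 + 144
  264 = 1 · 144 + 120
  144 = 1 · 120 + 24
  120 = 5 · 24 + 0
gcd(672, 264) = 24.
Track Bezout coefficients alongside the remainders: start with r₀ = 672 = a·1 + b·0 (s = 1, t = 0) and r₁ = 264 = a·0 + b·1 (s = 0, t = 1); each new remainder r_{k+1} = r_{k-1} − q_k·r_k inherits s_{k+1} = s_{k-1} − q_k·s_k, t_{k+1} = t_{k-1} − q_k·t_k, so r_k = a·s_k + b·t_k at every step:
  q = 2: r = 144, s = 1 − 2·0 = 1, t = 0 − 2·1 = -2  (check: 672·1 + 264·(-2) = 144)
  q = 1: r = 120, s = 0 − 1·1 = -1, t = 1 − 1·(-2) = 3  (check: 672·(-1) + 264·3 = 120)
  q = 1: r = 24, s = 1 − 1·(-1) = 2, t = -2 − 1·3 = -5  (check: 672·2 + 264·(-5) = 24)
The row with r = 24 (the gcd) gives the Bezout coefficients s = 2, t = -5.
Result: 672 · (2) + 264 · (-5) = 24.

gcd(672, 264) = 24; s = 2, t = -5 (check: 672·2 + 264·(-5) = 24).


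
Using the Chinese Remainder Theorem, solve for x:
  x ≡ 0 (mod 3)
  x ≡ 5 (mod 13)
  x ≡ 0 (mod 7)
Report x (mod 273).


Moduli 3, 13, 7 are pairwise coprime; by CRT there is a unique solution modulo M = 3 · 13 · 7 = 273.
Solve pairwise, accumulating the modulus:
  Start with x ≡ 0 (mod 3).
  Combine with x ≡ 5 (mod 13): since gcd(3, 13) = 1, we get a unique residue mod 39.
    Write x = 0 + 3·t and substitute into x ≡ 5 (mod 13): 3·t ≡ 5 − 0 = 5 (mod 13).
    The inverse of 3 mod 13 is 9 (since 3·9 = 27 = 2·13 + 1), so t ≡ 9·5 = 45 ≡ 6 (mod 13).
    Then x = 0 + 3·6 = 18, valid modulo lcm(3, 13) = 39: x ≡ 18 (mod 39).
  Combine with x ≡ 0 (mod 7): since gcd(39, 7) = 1, we get a unique residue mod 273.
    Write x = 18 + 39·t and substitute into x ≡ 0 (mod 7): 39·t ≡ 0 − 18 = -18 (mod 7).
    Reduce coefficients mod 7: 4·t ≡ 3 (mod 7).
    The inverse of 4 mod 7 is 2 (since 4·2 = 8 = 1·7 + 1), so t ≡ 2·3 = 6 ≡ 6 (mod 7).
    Then x = 18 + 39·6 = 252, valid modulo lcm(39, 7) = 273: x ≡ 252 (mod 273).
Verify: 252 mod 3 = 0 ✓, 252 mod 13 = 5 ✓, 252 mod 7 = 0 ✓.

x ≡ 252 (mod 273).


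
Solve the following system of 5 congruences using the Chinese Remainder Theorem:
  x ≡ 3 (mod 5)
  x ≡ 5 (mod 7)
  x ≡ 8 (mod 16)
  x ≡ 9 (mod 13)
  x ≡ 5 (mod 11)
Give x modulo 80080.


Product of moduli M = 5 · 7 · 16 · 13 · 11 = 80080.
Merge one congruence at a time:
  Start: x ≡ 3 (mod 5).
  Combine with x ≡ 5 (mod 7); new modulus lcm = 35.
    Write x = 3 + 5·t and substitute into x ≡ 5 (mod 7): 5·t ≡ 5 − 3 = 2 (mod 7).
    The inverse of 5 mod 7 is 3 (since 5·3 = 15 = 2·7 + 1), so t ≡ 3·2 = 6 ≡ 6 (mod 7).
    Then x = 3 + 5·6 = 33, valid modulo lcm(5, 7) = 35: x ≡ 33 (mod 35).
  Combine with x ≡ 8 (mod 16); new modulus lcm = 560.
    Write x = 33 + 35·t and substitute into x ≡ 8 (mod 16): 35·t ≡ 8 − 33 = -25 (mod 16).
    Reduce coefficients mod 16: 3·t ≡ 7 (mod 16).
    The inverse of 3 mod 16 is 11 (since 3·11 = 33 = 2·16 + 1), so t ≡ 11·7 = 77 ≡ 13 (mod 16).
    Then x = 33 + 35·13 = 488, valid modulo lcm(35, 16) = 560: x ≡ 488 (mod 560).
  Combine with x ≡ 9 (mod 13); new modulus lcm = 7280.
    Write x = 488 + 560·t and substitute into x ≡ 9 (mod 13): 560·t ≡ 9 − 488 = -479 (mod 13).
    Reduce coefficients mod 13: 1·t ≡ 2 (mod 13).
    So t ≡ 2 (mod 13).
    Then x = 488 + 560·2 = 1608, valid modulo lcm(560, 13) = 7280: x ≡ 1608 (mod 7280).
  Combine with x ≡ 5 (mod 11); new modulus lcm = 80080.
    Write x = 1608 + 7280·t and substitute into x ≡ 5 (mod 11): 7280·t ≡ 5 − 1608 = -1603 (mod 11).
    Reduce coefficients mod 11: 9·t ≡ 3 (mod 11).
    The inverse of 9 mod 11 is 5 (since 9·5 = 45 = 4·11 + 1), so t ≡ 5·3 = 15 ≡ 4 (mod 11).
    Then x = 1608 + 7280·4 = 30728, valid modulo lcm(7280, 11) = 80080: x ≡ 30728 (mod 80080).
Verify against each original: 30728 mod 5 = 3, 30728 mod 7 = 5, 30728 mod 16 = 8, 30728 mod 13 = 9, 30728 mod 11 = 5.

x ≡ 30728 (mod 80080).


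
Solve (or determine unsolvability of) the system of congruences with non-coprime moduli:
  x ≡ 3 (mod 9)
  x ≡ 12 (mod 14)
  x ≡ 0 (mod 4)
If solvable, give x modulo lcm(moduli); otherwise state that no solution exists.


Moduli 9, 14, 4 are not pairwise coprime, so CRT works modulo lcm(m_i) when all pairwise compatibility conditions hold.
Pairwise compatibility: gcd(m_i, m_j) must divide a_i - a_j for every pair.
Merge one congruence at a time:
  Start: x ≡ 3 (mod 9).
  Combine with x ≡ 12 (mod 14): gcd(9, 14) = 1; 12 - 3 = 9, which IS divisible by 1, so compatible.
    Write x = 3 + 9·t and substitute into x ≡ 12 (mod 14): 9·t ≡ 12 − 3 = 9 (mod 14).
    The inverse of 9 mod 14 is 11 (since 9·11 = 99 = 7·14 + 1), so t ≡ 11·9 = 99 ≡ 1 (mod 14).
    Then x = 3 + 9·1 = 12, valid modulo lcm(9, 14) = 126: x ≡ 12 (mod 126).
  Combine with x ≡ 0 (mod 4): gcd(126, 4) = 2; 0 - 12 = -12, which IS divisible by 2, so compatible.
    Write x = 12 + 126·t and substitute into x ≡ 0 (mod 4): 126·t ≡ 0 − 12 = -12 (mod 4).
    Divide the congruence (and modulus) by g = 2: 63·t ≡ -6 (mod 2).
    Reduce coefficients mod 2: 1·t ≡ 0 (mod 2).
    So t ≡ 0 (mod 2).
    Then x = 12 + 126·0 = 12, valid modulo lcm(126, 4) = 252: x ≡ 12 (mod 252).
Verify: 12 mod 9 = 3, 12 mod 14 = 12, 12 mod 4 = 0.

x ≡ 12 (mod 252).


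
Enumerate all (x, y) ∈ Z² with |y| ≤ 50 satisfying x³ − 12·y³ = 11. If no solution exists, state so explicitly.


The equation is x³ - 12y³ = 11. For fixed y, x³ = 12·y³ + 11, so a solution requires the RHS to be a perfect cube.
Strategy: iterate y from -50 to 50, compute RHS = 12·y³ + 11, and check whether it is a (positive or negative) perfect cube.
Check small values of y:
  y = 0: RHS = 11 is not a perfect cube.
  y = 1: RHS = 23 is not a perfect cube.
  y = -1: RHS = -1 = (-1)³ ⇒ x = -1 works.
  y = 2: RHS = 107 is not a perfect cube.
  y = -2: RHS = -85 is not a perfect cube.
  y = 3: RHS = 335 is not a perfect cube.
  y = -3: RHS = -313 is not a perfect cube.
Continuing the search up to |y| = 50 finds no further solutions beyond those listed.
Collected solutions: (-1, -1).

Solutions (with |y| ≤ 50): (-1, -1).


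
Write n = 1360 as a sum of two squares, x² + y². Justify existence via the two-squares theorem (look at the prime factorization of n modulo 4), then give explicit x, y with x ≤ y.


Step 1: Factor n = 1360 = 2^4 · 5 · 17.
Step 2: Check the mod-4 condition on each prime factor: 2 = 2 (special); 5 ≡ 1 (mod 4), exponent 1; 17 ≡ 1 (mod 4), exponent 1.
All primes ≡ 3 (mod 4) appear to even exponent (or don't appear), so by the two-squares theorem n IS expressible as a sum of two squares.
Step 3: Build a representation. Group n = k² · m with k = 4 and m = 5 · 17 = 85 (a product of primes ≡ 1 (mod 4)); a representation of m scales to one of n via (k·x)² + (k·y)² = k²(x² + y²). Each prime p ≡ 1 (mod 4) is itself a sum of two squares; find a² by testing p − a² for a perfect square:
  5: 5 − 1² = 4 = 2² ⇒ 5 = 1² + 2².
  17: 17 − 1² = 16 = 4² ⇒ 17 = 1² + 4².
  Combine using the Brahmagupta–Fibonacci identity (a² + b²)(c² + d²) = (ac − bd)² + (ad + bc)² = (ac + bd)² + (ad − bc)²:
  5 · 17 = 85: from (1² + 2²)(1² + 4²), take (1·1 − 2·4, 1·4 + 2·1) = (1 − 8, 4 + 2) = (-7, 6); dropping signs (only squares matter) gives (7, 6); check 7² + 6² = 49 + 36 = 85 ✓.
  Scale by k = 4: (4·7, 4·6) = (28, 24).
Step 4: Order so x ≤ y and verify: 24² + 28² = 576 + 784 = 1360 = n. ✓

n = 1360 = 24² + 28² (one valid representation with x ≤ y).


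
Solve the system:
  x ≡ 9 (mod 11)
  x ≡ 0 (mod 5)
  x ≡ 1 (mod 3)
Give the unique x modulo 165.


Moduli 11, 5, 3 are pairwise coprime; by CRT there is a unique solution modulo M = 11 · 5 · 3 = 165.
Solve pairwise, accumulating the modulus:
  Start with x ≡ 9 (mod 11).
  Combine with x ≡ 0 (mod 5): since gcd(11, 5) = 1, we get a unique residue mod 55.
    Write x = 9 + 11·t and substitute into x ≡ 0 (mod 5): 11·t ≡ 0 − 9 = -9 (mod 5).
    Reduce coefficients mod 5: 1·t ≡ 1 (mod 5).
    So t ≡ 1 (mod 5).
    Then x = 9 + 11·1 = 20, valid modulo lcm(11, 5) = 55: x ≡ 20 (mod 55).
  Combine with x ≡ 1 (mod 3): since gcd(55, 3) = 1, we get a unique residue mod 165.
    Write x = 20 + 55·t and substitute into x ≡ 1 (mod 3): 55·t ≡ 1 − 20 = -19 (mod 3).
    Reduce coefficients mod 3: 1·t ≡ 2 (mod 3).
    So t ≡ 2 (mod 3).
    Then x = 20 + 55·2 = 130, valid modulo lcm(55, 3) = 165: x ≡ 130 (mod 165).
Verify: 130 mod 11 = 9 ✓, 130 mod 5 = 0 ✓, 130 mod 3 = 1 ✓.

x ≡ 130 (mod 165).


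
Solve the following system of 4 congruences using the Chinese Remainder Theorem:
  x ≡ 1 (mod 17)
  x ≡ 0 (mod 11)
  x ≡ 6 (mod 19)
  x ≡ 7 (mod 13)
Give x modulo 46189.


Product of moduli M = 17 · 11 · 19 · 13 = 46189.
Merge one congruence at a time:
  Start: x ≡ 1 (mod 17).
  Combine with x ≡ 0 (mod 11); new modulus lcm = 187.
    Write x = 1 + 17·t and substitute into x ≡ 0 (mod 11): 17·t ≡ 0 − 1 = -1 (mod 11).
    Reduce coefficients mod 11: 6·t ≡ 10 (mod 11).
    The inverse of 6 mod 11 is 2 (since 6·2 = 12 = 1·11 + 1), so t ≡ 2·10 = 20 ≡ 9 (mod 11).
    Then x = 1 + 17·9 = 154, valid modulo lcm(17, 11) = 187: x ≡ 154 (mod 187).
  Combine with x ≡ 6 (mod 19); new modulus lcm = 3553.
    Write x = 154 + 187·t and substitute into x ≡ 6 (mod 19): 187·t ≡ 6 − 154 = -148 (mod 19).
    Reduce coefficients mod 19: 16·t ≡ 4 (mod 19).
    The inverse of 16 mod 19 is 6 (since 16·6 = 96 = 5·19 + 1), so t ≡ 6·4 = 24 ≡ 5 (mod 19).
    Then x = 154 + 187·5 = 1089, valid modulo lcm(187, 19) = 3553: x ≡ 1089 (mod 3553).
  Combine with x ≡ 7 (mod 13); new modulus lcm = 46189.
    Write x = 1089 + 3553·t and substitute into x ≡ 7 (mod 13): 3553·t ≡ 7 − 1089 = -1082 (mod 13).
    Reduce coefficients mod 13: 4·t ≡ 10 (mod 13).
    The inverse of 4 mod 13 is 10 (since 4·10 = 40 = 3·13 + 1), so t ≡ 10·10 = 100 ≡ 9 (mod 13).
    Then x = 1089 + 3553·9 = 33066, valid modulo lcm(3553, 13) = 46189: x ≡ 33066 (mod 46189).
Verify against each original: 33066 mod 17 = 1, 33066 mod 11 = 0, 33066 mod 19 = 6, 33066 mod 13 = 7.

x ≡ 33066 (mod 46189).


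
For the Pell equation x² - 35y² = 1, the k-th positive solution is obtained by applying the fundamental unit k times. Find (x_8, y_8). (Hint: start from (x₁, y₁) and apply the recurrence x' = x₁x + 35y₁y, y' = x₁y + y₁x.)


Step 1: Find the fundamental solution (x₁, y₁) of x² - 35y² = 1.
  Expand √35 as a continued fraction. a₀ = ⌊√35⌋ = 5; iterate m_{k+1} = d_k·a_k − m_k, d_{k+1} = (35 − m_{k+1}²)/d_k, a_{k+1} = ⌊(a₀ + m_{k+1})/d_{k+1}⌋ (starting m₀ = 0, d₀ = 1), with convergents p_k = a_k·p_{k-1} + p_{k-2}, q_k = a_k·q_{k-1} + q_{k-2} (p₋₁ = 1, q₋₁ = 0):
  k = 0: a₀ = 5; p₀/q₀ = 5/1; p₀² − 35·q₀² = 25 − 35 = -10.
  k = 1: m = 5, d = 10, a = ⌊(5 + 5)/10⌋ = 1; p/q = (1·5 + 1)/(1·1 + 0) = 6/1; p² − 35·q² = 36 − 35 = 1.
  The first convergent with p² − 35·q² = 1 gives the fundamental solution (x₁, y₁) = (6, 1).
Step 2: Apply the recurrence (x_{n+1}, y_{n+1}) = (x₁x_n + 35y₁y_n, x₁y_n + y₁x_n) repeatedly.
  From (x_1, y_1) = (6, 1): x_2 = 6·6 + 35·1·1 = 71; y_2 = 6·1 + 1·6 = 12.
  From (x_2, y_2) = (71, 12): x_3 = 6·71 + 35·1·12 = 846; y_3 = 6·12 + 1·71 = 143.
  From (x_3, y_3) = (846, 143): x_4 = 6·846 + 35·1·143 = 10081; y_4 = 6·143 + 1·846 = 1704.
  From (x_4, y_4) = (10081, 1704): x_5 = 6·10081 + 35·1·1704 = 120126; y_5 = 6·1704 + 1·10081 = 20305.
  From (x_5, y_5) = (120126, 20305): x_6 = 6·120126 + 35·1·20305 = 1431431; y_6 = 6·20305 + 1·120126 = 241956.
  From (x_6, y_6) = (1431431, 241956): x_7 = 6·1431431 + 35·1·241956 = 17057046; y_7 = 6·241956 + 1·1431431 = 2883167.
  From (x_7, y_7) = (17057046, 2883167): x_8 = 6·17057046 + 35·1·2883167 = 203253121; y_8 = 6·2883167 + 1·17057046 = 34356048.
Step 3: Verify x_8² - 35·y_8² = 41311831196240641 - 41311831196240640 = 1 (should be 1). ✓

(x_1, y_1) = (6, 1); (x_8, y_8) = (203253121, 34356048).


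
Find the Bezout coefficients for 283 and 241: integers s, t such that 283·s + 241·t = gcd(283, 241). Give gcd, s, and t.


Euclidean algorithm on (283, 241) — divide until remainder is 0:
  283 = 1 · 241 + 42
  241 = 5 · 42 + 31
  42 = 1 · 31 + 11
  31 = 2 · 11 + 9
  11 = 1 · 9 + 2
  9 = 4 · 2 + 1
  2 = 2 · 1 + 0
gcd(283, 241) = 1.
Track Bezout coefficients alongside the remainders: start with r₀ = 283 = a·1 + b·0 (s = 1, t = 0) and r₁ = 241 = a·0 + b·1 (s = 0, t = 1); each new remainder r_{k+1} = r_{k-1} − q_k·r_k inherits s_{k+1} = s_{k-1} − q_k·s_k, t_{k+1} = t_{k-1} − q_k·t_k, so r_k = a·s_k + b·t_k at every step:
  q = 1: r = 42, s = 1 − 1·0 = 1, t = 0 − 1·1 = -1  (check: 283·1 + 241·(-1) = 42)
  q = 5: r = 31, s = 0 − 5·1 = -5, t = 1 − 5·(-1) = 6  (check: 283·(-5) + 241·6 = 31)
  q = 1: r = 11, s = 1 − 1·(-5) = 6, t = -1 − 1·6 = -7  (check: 283·6 + 241·(-7) = 11)
  q = 2: r = 9, s = -5 − 2·6 = -17, t = 6 − 2·(-7) = 20  (check: 283·(-17) + 241·20 = 9)
  q = 1: r = 2, s = 6 − 1·(-17) = 23, t = -7 − 1·20 = -27  (check: 283·23 + 241·(-27) = 2)
  q = 4: r = 1, s = -17 − 4·23 = -109, t = 20 − 4·(-27) = 128  (check: 283·(-109) + 241·128 = 1)
The row with r = 1 (the gcd) gives the Bezout coefficients s = -109, t = 128.
Result: 283 · (-109) + 241 · (128) = 1.

gcd(283, 241) = 1; s = -109, t = 128 (check: 283·(-109) + 241·128 = 1).


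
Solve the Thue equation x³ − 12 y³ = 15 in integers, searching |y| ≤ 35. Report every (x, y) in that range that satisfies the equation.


The equation is x³ - 12y³ = 15. For fixed y, x³ = 12·y³ + 15, so a solution requires the RHS to be a perfect cube.
Strategy: iterate y from -35 to 35, compute RHS = 12·y³ + 15, and check whether it is a (positive or negative) perfect cube.
Check small values of y:
  y = 0: RHS = 15 is not a perfect cube.
  y = 1: RHS = 27 = (3)³ ⇒ x = 3 works.
  y = -1: RHS = 3 is not a perfect cube.
  y = 2: RHS = 111 is not a perfect cube.
  y = -2: RHS = -81 is not a perfect cube.
  y = 3: RHS = 339 is not a perfect cube.
  y = -3: RHS = -309 is not a perfect cube.
Continuing the search up to |y| = 35 finds no further solutions beyond those listed.
Collected solutions: (3, 1).

Solutions (with |y| ≤ 35): (3, 1).


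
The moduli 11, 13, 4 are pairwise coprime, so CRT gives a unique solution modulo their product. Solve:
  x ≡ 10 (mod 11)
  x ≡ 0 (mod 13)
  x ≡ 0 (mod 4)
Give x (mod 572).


Moduli 11, 13, 4 are pairwise coprime; by CRT there is a unique solution modulo M = 11 · 13 · 4 = 572.
Solve pairwise, accumulating the modulus:
  Start with x ≡ 10 (mod 11).
  Combine with x ≡ 0 (mod 13): since gcd(11, 13) = 1, we get a unique residue mod 143.
    Write x = 10 + 11·t and substitute into x ≡ 0 (mod 13): 11·t ≡ 0 − 10 = -10 (mod 13).
    Reduce coefficients mod 13: 11·t ≡ 3 (mod 13).
    The inverse of 11 mod 13 is 6 (since 11·6 = 66 = 5·13 + 1), so t ≡ 6·3 = 18 ≡ 5 (mod 13).
    Then x = 10 + 11·5 = 65, valid modulo lcm(11, 13) = 143: x ≡ 65 (mod 143).
  Combine with x ≡ 0 (mod 4): since gcd(143, 4) = 1, we get a unique residue mod 572.
    Write x = 65 + 143·t and substitute into x ≡ 0 (mod 4): 143·t ≡ 0 − 65 = -65 (mod 4).
    Reduce coefficients mod 4: 3·t ≡ 3 (mod 4).
    The inverse of 3 mod 4 is 3 (since 3·3 = 9 = 2·4 + 1), so t ≡ 3·3 = 9 ≡ 1 (mod 4).
    Then x = 65 + 143·1 = 208, valid modulo lcm(143, 4) = 572: x ≡ 208 (mod 572).
Verify: 208 mod 11 = 10 ✓, 208 mod 13 = 0 ✓, 208 mod 4 = 0 ✓.

x ≡ 208 (mod 572).


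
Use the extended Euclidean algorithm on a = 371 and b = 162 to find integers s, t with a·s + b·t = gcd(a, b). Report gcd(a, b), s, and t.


Euclidean algorithm on (371, 162) — divide until remainder is 0:
  371 = 2 · 162 + 47
  162 = 3 · 47 + 21
  47 = 2 · 21 + 5
  21 = 4 · 5 + 1
  5 = 5 · 1 + 0
gcd(371, 162) = 1.
Track Bezout coefficients alongside the remainders: start with r₀ = 371 = a·1 + b·0 (s = 1, t = 0) and r₁ = 162 = a·0 + b·1 (s = 0, t = 1); each new remainder r_{k+1} = r_{k-1} − q_k·r_k inherits s_{k+1} = s_{k-1} − q_k·s_k, t_{k+1} = t_{k-1} − q_k·t_k, so r_k = a·s_k + b·t_k at every step:
  q = 2: r = 47, s = 1 − 2·0 = 1, t = 0 − 2·1 = -2  (check: 371·1 + 162·(-2) = 47)
  q = 3: r = 21, s = 0 − 3·1 = -3, t = 1 − 3·(-2) = 7  (check: 371·(-3) + 162·7 = 21)
  q = 2: r = 5, s = 1 − 2·(-3) = 7, t = -2 − 2·7 = -16  (check: 371·7 + 162·(-16) = 5)
  q = 4: r = 1, s = -3 − 4·7 = -31, t = 7 − 4·(-16) = 71  (check: 371·(-31) + 162·71 = 1)
The row with r = 1 (the gcd) gives the Bezout coefficients s = -31, t = 71.
Result: 371 · (-31) + 162 · (71) = 1.

gcd(371, 162) = 1; s = -31, t = 71 (check: 371·(-31) + 162·71 = 1).


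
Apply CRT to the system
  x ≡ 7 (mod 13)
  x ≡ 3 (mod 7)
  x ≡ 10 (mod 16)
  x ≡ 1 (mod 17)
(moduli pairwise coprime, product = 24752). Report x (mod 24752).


Product of moduli M = 13 · 7 · 16 · 17 = 24752.
Merge one congruence at a time:
  Start: x ≡ 7 (mod 13).
  Combine with x ≡ 3 (mod 7); new modulus lcm = 91.
    Write x = 7 + 13·t and substitute into x ≡ 3 (mod 7): 13·t ≡ 3 − 7 = -4 (mod 7).
    Reduce coefficients mod 7: 6·t ≡ 3 (mod 7).
    The inverse of 6 mod 7 is 6 (since 6·6 = 36 = 5·7 + 1), so t ≡ 6·3 = 18 ≡ 4 (mod 7).
    Then x = 7 + 13·4 = 59, valid modulo lcm(13, 7) = 91: x ≡ 59 (mod 91).
  Combine with x ≡ 10 (mod 16); new modulus lcm = 1456.
    Write x = 59 + 91·t and substitute into x ≡ 10 (mod 16): 91·t ≡ 10 − 59 = -49 (mod 16).
    Reduce coefficients mod 16: 11·t ≡ 15 (mod 16).
    The inverse of 11 mod 16 is 3 (since 11·3 = 33 = 2·16 + 1), so t ≡ 3·15 = 45 ≡ 13 (mod 16).
    Then x = 59 + 91·13 = 1242, valid modulo lcm(91, 16) = 1456: x ≡ 1242 (mod 1456).
  Combine with x ≡ 1 (mod 17); new modulus lcm = 24752.
    Write x = 1242 + 1456·t and substitute into x ≡ 1 (mod 17): 1456·t ≡ 1 − 1242 = -1241 (mod 17).
    Reduce coefficients mod 17: 11·t ≡ 0 (mod 17).
    The inverse of 11 mod 17 is 14 (since 11·14 = 154 = 9·17 + 1), so t ≡ 14·0 = 0 ≡ 0 (mod 17).
    Then x = 1242 + 1456·0 = 1242, valid modulo lcm(1456, 17) = 24752: x ≡ 1242 (mod 24752).
Verify against each original: 1242 mod 13 = 7, 1242 mod 7 = 3, 1242 mod 16 = 10, 1242 mod 17 = 1.

x ≡ 1242 (mod 24752).


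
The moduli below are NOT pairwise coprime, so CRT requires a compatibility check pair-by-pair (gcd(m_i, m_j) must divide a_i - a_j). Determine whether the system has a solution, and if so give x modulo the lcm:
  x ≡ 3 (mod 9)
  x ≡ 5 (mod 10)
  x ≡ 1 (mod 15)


Moduli 9, 10, 15 are not pairwise coprime, so CRT works modulo lcm(m_i) when all pairwise compatibility conditions hold.
Pairwise compatibility: gcd(m_i, m_j) must divide a_i - a_j for every pair.
Merge one congruence at a time:
  Start: x ≡ 3 (mod 9).
  Combine with x ≡ 5 (mod 10): gcd(9, 10) = 1; 5 - 3 = 2, which IS divisible by 1, so compatible.
    Write x = 3 + 9·t and substitute into x ≡ 5 (mod 10): 9·t ≡ 5 − 3 = 2 (mod 10).
    The inverse of 9 mod 10 is 9 (since 9·9 = 81 = 8·10 + 1), so t ≡ 9·2 = 18 ≡ 8 (mod 10).
    Then x = 3 + 9·8 = 75, valid modulo lcm(9, 10) = 90: x ≡ 75 (mod 90).
  Combine with x ≡ 1 (mod 15): gcd(90, 15) = 15, and 1 - 75 = -74 is NOT divisible by 15.
    ⇒ system is inconsistent (no integer solution).

No solution (the system is inconsistent).


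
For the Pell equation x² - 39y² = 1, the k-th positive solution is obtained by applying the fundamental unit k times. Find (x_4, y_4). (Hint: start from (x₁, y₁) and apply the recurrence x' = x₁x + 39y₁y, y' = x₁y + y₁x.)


Step 1: Find the fundamental solution (x₁, y₁) of x² - 39y² = 1.
  Expand √39 as a continued fraction. a₀ = ⌊√39⌋ = 6; iterate m_{k+1} = d_k·a_k − m_k, d_{k+1} = (39 − m_{k+1}²)/d_k, a_{k+1} = ⌊(a₀ + m_{k+1})/d_{k+1}⌋ (starting m₀ = 0, d₀ = 1), with convergents p_k = a_k·p_{k-1} + p_{k-2}, q_k = a_k·q_{k-1} + q_{k-2} (p₋₁ = 1, q₋₁ = 0):
  k = 0: a₀ = 6; p₀/q₀ = 6/1; p₀² − 39·q₀² = 36 − 39 = -3.
  k = 1: m = 6, d = 3, a = ⌊(6 + 6)/3⌋ = 4; p/q = (4·6 + 1)/(4·1 + 0) = 25/4; p² − 39·q² = 625 − 624 = 1.
  The first convergent with p² − 39·q² = 1 gives the fundamental solution (x₁, y₁) = (25, 4).
Step 2: Apply the recurrence (x_{n+1}, y_{n+1}) = (x₁x_n + 39y₁y_n, x₁y_n + y₁x_n) repeatedly.
  From (x_1, y_1) = (25, 4): x_2 = 25·25 + 39·4·4 = 1249; y_2 = 25·4 + 4·25 = 200.
  From (x_2, y_2) = (1249, 200): x_3 = 25·1249 + 39·4·200 = 62425; y_3 = 25·200 + 4·1249 = 9996.
  From (x_3, y_3) = (62425, 9996): x_4 = 25·62425 + 39·4·9996 = 3120001; y_4 = 25·9996 + 4·62425 = 499600.
Step 3: Verify x_4² - 39·y_4² = 9734406240001 - 9734406240000 = 1 (should be 1). ✓

(x_1, y_1) = (25, 4); (x_4, y_4) = (3120001, 499600).


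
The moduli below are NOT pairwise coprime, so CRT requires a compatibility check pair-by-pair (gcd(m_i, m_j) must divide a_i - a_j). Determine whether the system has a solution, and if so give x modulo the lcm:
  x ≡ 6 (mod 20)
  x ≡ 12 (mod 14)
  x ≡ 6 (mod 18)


Moduli 20, 14, 18 are not pairwise coprime, so CRT works modulo lcm(m_i) when all pairwise compatibility conditions hold.
Pairwise compatibility: gcd(m_i, m_j) must divide a_i - a_j for every pair.
Merge one congruence at a time:
  Start: x ≡ 6 (mod 20).
  Combine with x ≡ 12 (mod 14): gcd(20, 14) = 2; 12 - 6 = 6, which IS divisible by 2, so compatible.
    Write x = 6 + 20·t and substitute into x ≡ 12 (mod 14): 20·t ≡ 12 − 6 = 6 (mod 14).
    Divide the congruence (and modulus) by g = 2: 10·t ≡ 3 (mod 7).
    Reduce coefficients mod 7: 3·t ≡ 3 (mod 7).
    The inverse of 3 mod 7 is 5 (since 3·5 = 15 = 2·7 + 1), so t ≡ 5·3 = 15 ≡ 1 (mod 7).
    Then x = 6 + 20·1 = 26, valid modulo lcm(20, 14) = 140: x ≡ 26 (mod 140).
  Combine with x ≡ 6 (mod 18): gcd(140, 18) = 2; 6 - 26 = -20, which IS divisible by 2, so compatible.
    Write x = 26 + 140·t and substitute into x ≡ 6 (mod 18): 140·t ≡ 6 − 26 = -20 (mod 18).
    Divide the congruence (and modulus) by g = 2: 70·t ≡ -10 (mod 9).
    Reduce coefficients mod 9: 7·t ≡ 8 (mod 9).
    The inverse of 7 mod 9 is 4 (since 7·4 = 28 = 3·9 + 1), so t ≡ 4·8 = 32 ≡ 5 (mod 9).
    Then x = 26 + 140·5 = 726, valid modulo lcm(140, 18) = 1260: x ≡ 726 (mod 1260).
Verify: 726 mod 20 = 6, 726 mod 14 = 12, 726 mod 18 = 6.

x ≡ 726 (mod 1260).


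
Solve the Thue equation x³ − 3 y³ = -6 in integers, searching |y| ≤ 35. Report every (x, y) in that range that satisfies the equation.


The equation is x³ - 3y³ = -6. For fixed y, x³ = 3·y³ − 6, so a solution requires the RHS to be a perfect cube.
Strategy: iterate y from -35 to 35, compute RHS = 3·y³ − 6, and check whether it is a (positive or negative) perfect cube.
Check small values of y:
  y = 0: RHS = -6 is not a perfect cube.
  y = 1: RHS = -3 is not a perfect cube.
  y = -1: RHS = -9 is not a perfect cube.
  y = 2: RHS = 18 is not a perfect cube.
  y = -2: RHS = -30 is not a perfect cube.
  y = 3: RHS = 75 is not a perfect cube.
  y = -3: RHS = -87 is not a perfect cube.
Continuing the search up to |y| = 35 finds no solutions either.
No (x, y) in the scanned range satisfies the equation.

No integer solutions with |y| ≤ 35.


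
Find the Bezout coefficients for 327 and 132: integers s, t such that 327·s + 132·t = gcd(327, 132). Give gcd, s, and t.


Euclidean algorithm on (327, 132) — divide until remainder is 0:
  327 = 2 · 132 + 63
  132 = 2 · 63 + 6
  63 = 10 · 6 + 3
  6 = 2 · 3 + 0
gcd(327, 132) = 3.
Track Bezout coefficients alongside the remainders: start with r₀ = 327 = a·1 + b·0 (s = 1, t = 0) and r₁ = 132 = a·0 + b·1 (s = 0, t = 1); each new remainder r_{k+1} = r_{k-1} − q_k·r_k inherits s_{k+1} = s_{k-1} − q_k·s_k, t_{k+1} = t_{k-1} − q_k·t_k, so r_k = a·s_k + b·t_k at every step:
  q = 2: r = 63, s = 1 − 2·0 = 1, t = 0 − 2·1 = -2  (check: 327·1 + 132·(-2) = 63)
  q = 2: r = 6, s = 0 − 2·1 = -2, t = 1 − 2·(-2) = 5  (check: 327·(-2) + 132·5 = 6)
  q = 10: r = 3, s = 1 − 10·(-2) = 21, t = -2 − 10·5 = -52  (check: 327·21 + 132·(-52) = 3)
The row with r = 3 (the gcd) gives the Bezout coefficients s = 21, t = -52.
Result: 327 · (21) + 132 · (-52) = 3.

gcd(327, 132) = 3; s = 21, t = -52 (check: 327·21 + 132·(-52) = 3).


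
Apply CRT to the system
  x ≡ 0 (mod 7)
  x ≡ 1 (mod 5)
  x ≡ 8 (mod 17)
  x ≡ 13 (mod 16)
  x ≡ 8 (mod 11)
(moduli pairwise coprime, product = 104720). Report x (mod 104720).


Product of moduli M = 7 · 5 · 17 · 16 · 11 = 104720.
Merge one congruence at a time:
  Start: x ≡ 0 (mod 7).
  Combine with x ≡ 1 (mod 5); new modulus lcm = 35.
    Write x = 0 + 7·t and substitute into x ≡ 1 (mod 5): 7·t ≡ 1 − 0 = 1 (mod 5).
    Reduce coefficients mod 5: 2·t ≡ 1 (mod 5).
    The inverse of 2 mod 5 is 3 (since 2·3 = 6 = 1·5 + 1), so t ≡ 3·1 = 3 ≡ 3 (mod 5).
    Then x = 0 + 7·3 = 21, valid modulo lcm(7, 5) = 35: x ≡ 21 (mod 35).
  Combine with x ≡ 8 (mod 17); new modulus lcm = 595.
    Write x = 21 + 35·t and substitute into x ≡ 8 (mod 17): 35·t ≡ 8 − 21 = -13 (mod 17).
    Reduce coefficients mod 17: 1·t ≡ 4 (mod 17).
    So t ≡ 4 (mod 17).
    Then x = 21 + 35·4 = 161, valid modulo lcm(35, 17) = 595: x ≡ 161 (mod 595).
  Combine with x ≡ 13 (mod 16); new modulus lcm = 9520.
    Write x = 161 + 595·t and substitute into x ≡ 13 (mod 16): 595·t ≡ 13 − 161 = -148 (mod 16).
    Reduce coefficients mod 16: 3·t ≡ 12 (mod 16).
    The inverse of 3 mod 16 is 11 (since 3·11 = 33 = 2·16 + 1), so t ≡ 11·12 = 132 ≡ 4 (mod 16).
    Then x = 161 + 595·4 = 2541, valid modulo lcm(595, 16) = 9520: x ≡ 2541 (mod 9520).
  Combine with x ≡ 8 (mod 11); new modulus lcm = 104720.
    Write x = 2541 + 9520·t and substitute into x ≡ 8 (mod 11): 9520·t ≡ 8 − 2541 = -2533 (mod 11).
    Reduce coefficients mod 11: 5·t ≡ 8 (mod 11).
    The inverse of 5 mod 11 is 9 (since 5·9 = 45 = 4·11 + 1), so t ≡ 9·8 = 72 ≡ 6 (mod 11).
    Then x = 2541 + 9520·6 = 59661, valid modulo lcm(9520, 11) = 104720: x ≡ 59661 (mod 104720).
Verify against each original: 59661 mod 7 = 0, 59661 mod 5 = 1, 59661 mod 17 = 8, 59661 mod 16 = 13, 59661 mod 11 = 8.

x ≡ 59661 (mod 104720).


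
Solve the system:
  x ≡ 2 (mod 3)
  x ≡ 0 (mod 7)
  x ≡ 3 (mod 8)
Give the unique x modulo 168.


Moduli 3, 7, 8 are pairwise coprime; by CRT there is a unique solution modulo M = 3 · 7 · 8 = 168.
Solve pairwise, accumulating the modulus:
  Start with x ≡ 2 (mod 3).
  Combine with x ≡ 0 (mod 7): since gcd(3, 7) = 1, we get a unique residue mod 21.
    Write x = 2 + 3·t and substitute into x ≡ 0 (mod 7): 3·t ≡ 0 − 2 = -2 (mod 7).
    Reduce coefficients mod 7: 3·t ≡ 5 (mod 7).
    The inverse of 3 mod 7 is 5 (since 3·5 = 15 = 2·7 + 1), so t ≡ 5·5 = 25 ≡ 4 (mod 7).
    Then x = 2 + 3·4 = 14, valid modulo lcm(3, 7) = 21: x ≡ 14 (mod 21).
  Combine with x ≡ 3 (mod 8): since gcd(21, 8) = 1, we get a unique residue mod 168.
    Write x = 14 + 21·t and substitute into x ≡ 3 (mod 8): 21·t ≡ 3 − 14 = -11 (mod 8).
    Reduce coefficients mod 8: 5·t ≡ 5 (mod 8).
    The inverse of 5 mod 8 is 5 (since 5·5 = 25 = 3·8 + 1), so t ≡ 5·5 = 25 ≡ 1 (mod 8).
    Then x = 14 + 21·1 = 35, valid modulo lcm(21, 8) = 168: x ≡ 35 (mod 168).
Verify: 35 mod 3 = 2 ✓, 35 mod 7 = 0 ✓, 35 mod 8 = 3 ✓.

x ≡ 35 (mod 168).


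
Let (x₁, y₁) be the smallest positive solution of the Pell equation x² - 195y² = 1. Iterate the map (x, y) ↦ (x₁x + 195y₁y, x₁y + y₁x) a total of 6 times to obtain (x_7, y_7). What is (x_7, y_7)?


Step 1: Find the fundamental solution (x₁, y₁) of x² - 195y² = 1.
  Expand √195 as a continued fraction. a₀ = ⌊√195⌋ = 13; iterate m_{k+1} = d_k·a_k − m_k, d_{k+1} = (195 − m_{k+1}²)/d_k, a_{k+1} = ⌊(a₀ + m_{k+1})/d_{k+1}⌋ (starting m₀ = 0, d₀ = 1), with convergents p_k = a_k·p_{k-1} + p_{k-2}, q_k = a_k·q_{k-1} + q_{k-2} (p₋₁ = 1, q₋₁ = 0):
  k = 0: a₀ = 13; p₀/q₀ = 13/1; p₀² − 195·q₀² = 169 − 195 = -26.
  k = 1: m = 13, d = 26, a = ⌊(13 + 13)/26⌋ = 1; p/q = (1·13 + 1)/(1·1 + 0) = 14/1; p² − 195·q² = 196 − 195 = 1.
  The first convergent with p² − 195·q² = 1 gives the fundamental solution (x₁, y₁) = (14, 1).
Step 2: Apply the recurrence (x_{n+1}, y_{n+1}) = (x₁x_n + 195y₁y_n, x₁y_n + y₁x_n) repeatedly.
  From (x_1, y_1) = (14, 1): x_2 = 14·14 + 195·1·1 = 391; y_2 = 14·1 + 1·14 = 28.
  From (x_2, y_2) = (391, 28): x_3 = 14·391 + 195·1·28 = 10934; y_3 = 14·28 + 1·391 = 783.
  From (x_3, y_3) = (10934, 783): x_4 = 14·10934 + 195·1·783 = 305761; y_4 = 14·783 + 1·10934 = 21896.
  From (x_4, y_4) = (305761, 21896): x_5 = 14·305761 + 195·1·21896 = 8550374; y_5 = 14·21896 + 1·305761 = 612305.
  From (x_5, y_5) = (8550374, 612305): x_6 = 14·8550374 + 195·1·612305 = 239104711; y_6 = 14·612305 + 1·8550374 = 17122644.
  From (x_6, y_6) = (239104711, 17122644): x_7 = 14·239104711 + 195·1·17122644 = 6686381534; y_7 = 14·17122644 + 1·239104711 = 478821727.
Step 3: Verify x_7² - 195·y_7² = 44707698018216193156 - 44707698018216193155 = 1 (should be 1). ✓

(x_1, y_1) = (14, 1); (x_7, y_7) = (6686381534, 478821727).


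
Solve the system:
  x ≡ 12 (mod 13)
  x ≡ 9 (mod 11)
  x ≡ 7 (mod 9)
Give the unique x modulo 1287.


Moduli 13, 11, 9 are pairwise coprime; by CRT there is a unique solution modulo M = 13 · 11 · 9 = 1287.
Solve pairwise, accumulating the modulus:
  Start with x ≡ 12 (mod 13).
  Combine with x ≡ 9 (mod 11): since gcd(13, 11) = 1, we get a unique residue mod 143.
    Write x = 12 + 13·t and substitute into x ≡ 9 (mod 11): 13·t ≡ 9 − 12 = -3 (mod 11).
    Reduce coefficients mod 11: 2·t ≡ 8 (mod 11).
    The inverse of 2 mod 11 is 6 (since 2·6 = 12 = 1·11 + 1), so t ≡ 6·8 = 48 ≡ 4 (mod 11).
    Then x = 12 + 13·4 = 64, valid modulo lcm(13, 11) = 143: x ≡ 64 (mod 143).
  Combine with x ≡ 7 (mod 9): since gcd(143, 9) = 1, we get a unique residue mod 1287.
    Write x = 64 + 143·t and substitute into x ≡ 7 (mod 9): 143·t ≡ 7 − 64 = -57 (mod 9).
    Reduce coefficients mod 9: 8·t ≡ 6 (mod 9).
    The inverse of 8 mod 9 is 8 (since 8·8 = 64 = 7·9 + 1), so t ≡ 8·6 = 48 ≡ 3 (mod 9).
    Then x = 64 + 143·3 = 493, valid modulo lcm(143, 9) = 1287: x ≡ 493 (mod 1287).
Verify: 493 mod 13 = 12 ✓, 493 mod 11 = 9 ✓, 493 mod 9 = 7 ✓.

x ≡ 493 (mod 1287).


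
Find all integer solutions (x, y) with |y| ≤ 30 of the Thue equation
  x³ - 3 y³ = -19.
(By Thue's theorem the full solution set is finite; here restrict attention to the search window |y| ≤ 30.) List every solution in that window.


The equation is x³ - 3y³ = -19. For fixed y, x³ = 3·y³ − 19, so a solution requires the RHS to be a perfect cube.
Strategy: iterate y from -30 to 30, compute RHS = 3·y³ − 19, and check whether it is a (positive or negative) perfect cube.
Check small values of y:
  y = 0: RHS = -19 is not a perfect cube.
  y = 1: RHS = -16 is not a perfect cube.
  y = -1: RHS = -22 is not a perfect cube.
  y = 2: RHS = 5 is not a perfect cube.
  y = -2: RHS = -43 is not a perfect cube.
  y = 3: RHS = 62 is not a perfect cube.
  y = -3: RHS = -100 is not a perfect cube.
Continuing the search up to |y| = 30 finds no solutions either.
No (x, y) in the scanned range satisfies the equation.

No integer solutions with |y| ≤ 30.


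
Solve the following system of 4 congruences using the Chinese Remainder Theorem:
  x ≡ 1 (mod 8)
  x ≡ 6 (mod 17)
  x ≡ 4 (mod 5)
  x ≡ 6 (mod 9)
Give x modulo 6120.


Product of moduli M = 8 · 17 · 5 · 9 = 6120.
Merge one congruence at a time:
  Start: x ≡ 1 (mod 8).
  Combine with x ≡ 6 (mod 17); new modulus lcm = 136.
    Write x = 1 + 8·t and substitute into x ≡ 6 (mod 17): 8·t ≡ 6 − 1 = 5 (mod 17).
    The inverse of 8 mod 17 is 15 (since 8·15 = 120 = 7·17 + 1), so t ≡ 15·5 = 75 ≡ 7 (mod 17).
    Then x = 1 + 8·7 = 57, valid modulo lcm(8, 17) = 136: x ≡ 57 (mod 136).
  Combine with x ≡ 4 (mod 5); new modulus lcm = 680.
    Write x = 57 + 136·t and substitute into x ≡ 4 (mod 5): 136·t ≡ 4 − 57 = -53 (mod 5).
    Reduce coefficients mod 5: 1·t ≡ 2 (mod 5).
    So t ≡ 2 (mod 5).
    Then x = 57 + 136·2 = 329, valid modulo lcm(136, 5) = 680: x ≡ 329 (mod 680).
  Combine with x ≡ 6 (mod 9); new modulus lcm = 6120.
    Write x = 329 + 680·t and substitute into x ≡ 6 (mod 9): 680·t ≡ 6 − 329 = -323 (mod 9).
    Reduce coefficients mod 9: 5·t ≡ 1 (mod 9).
    The inverse of 5 mod 9 is 2 (since 5·2 = 10 = 1·9 + 1), so t ≡ 2·1 = 2 ≡ 2 (mod 9).
    Then x = 329 + 680·2 = 1689, valid modulo lcm(680, 9) = 6120: x ≡ 1689 (mod 6120).
Verify against each original: 1689 mod 8 = 1, 1689 mod 17 = 6, 1689 mod 5 = 4, 1689 mod 9 = 6.

x ≡ 1689 (mod 6120).


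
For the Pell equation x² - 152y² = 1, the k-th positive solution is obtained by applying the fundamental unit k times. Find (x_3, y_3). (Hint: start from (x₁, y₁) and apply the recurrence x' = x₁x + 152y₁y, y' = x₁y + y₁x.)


Step 1: Find the fundamental solution (x₁, y₁) of x² - 152y² = 1.
  Expand √152 as a continued fraction. a₀ = ⌊√152⌋ = 12; iterate m_{k+1} = d_k·a_k − m_k, d_{k+1} = (152 − m_{k+1}²)/d_k, a_{k+1} = ⌊(a₀ + m_{k+1})/d_{k+1}⌋ (starting m₀ = 0, d₀ = 1), with convergents p_k = a_k·p_{k-1} + p_{k-2}, q_k = a_k·q_{k-1} + q_{k-2} (p₋₁ = 1, q₋₁ = 0):
  k = 0: a₀ = 12; p₀/q₀ = 12/1; p₀² − 152·q₀² = 144 − 152 = -8.
  k = 1: m = 12, d = 8, a = ⌊(12 + 12)/8⌋ = 3; p/q = (3·12 + 1)/(3·1 + 0) = 37/3; p² − 152·q² = 1369 − 1368 = 1.
  The first convergent with p² − 152·q² = 1 gives the fundamental solution (x₁, y₁) = (37, 3).
Step 2: Apply the recurrence (x_{n+1}, y_{n+1}) = (x₁x_n + 152y₁y_n, x₁y_n + y₁x_n) repeatedly.
  From (x_1, y_1) = (37, 3): x_2 = 37·37 + 152·3·3 = 2737; y_2 = 37·3 + 3·37 = 222.
  From (x_2, y_2) = (2737, 222): x_3 = 37·2737 + 152·3·222 = 202501; y_3 = 37·222 + 3·2737 = 16425.
Step 3: Verify x_3² - 152·y_3² = 41006655001 - 41006655000 = 1 (should be 1). ✓

(x_1, y_1) = (37, 3); (x_3, y_3) = (202501, 16425).


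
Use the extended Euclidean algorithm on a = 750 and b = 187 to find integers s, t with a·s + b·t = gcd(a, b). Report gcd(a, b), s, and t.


Euclidean algorithm on (750, 187) — divide until remainder is 0:
  750 = 4 · 187 + 2
  187 = 93 · 2 + 1
  2 = 2 · 1 + 0
gcd(750, 187) = 1.
Track Bezout coefficients alongside the remainders: start with r₀ = 750 = a·1 + b·0 (s = 1, t = 0) and r₁ = 187 = a·0 + b·1 (s = 0, t = 1); each new remainder r_{k+1} = r_{k-1} − q_k·r_k inherits s_{k+1} = s_{k-1} − q_k·s_k, t_{k+1} = t_{k-1} − q_k·t_k, so r_k = a·s_k + b·t_k at every step:
  q = 4: r = 2, s = 1 − 4·0 = 1, t = 0 − 4·1 = -4  (check: 750·1 + 187·(-4) = 2)
  q = 93: r = 1, s = 0 − 93·1 = -93, t = 1 − 93·(-4) = 373  (check: 750·(-93) + 187·373 = 1)
The row with r = 1 (the gcd) gives the Bezout coefficients s = -93, t = 373.
Result: 750 · (-93) + 187 · (373) = 1.

gcd(750, 187) = 1; s = -93, t = 373 (check: 750·(-93) + 187·373 = 1).


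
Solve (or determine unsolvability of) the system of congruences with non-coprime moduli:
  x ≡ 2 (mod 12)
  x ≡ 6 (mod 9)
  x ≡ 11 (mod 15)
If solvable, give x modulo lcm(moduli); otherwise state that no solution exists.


Moduli 12, 9, 15 are not pairwise coprime, so CRT works modulo lcm(m_i) when all pairwise compatibility conditions hold.
Pairwise compatibility: gcd(m_i, m_j) must divide a_i - a_j for every pair.
Merge one congruence at a time:
  Start: x ≡ 2 (mod 12).
  Combine with x ≡ 6 (mod 9): gcd(12, 9) = 3, and 6 - 2 = 4 is NOT divisible by 3.
    ⇒ system is inconsistent (no integer solution).

No solution (the system is inconsistent).


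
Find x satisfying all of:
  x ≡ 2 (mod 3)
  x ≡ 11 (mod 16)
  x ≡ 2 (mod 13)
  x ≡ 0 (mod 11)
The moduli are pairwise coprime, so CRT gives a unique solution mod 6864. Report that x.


Product of moduli M = 3 · 16 · 13 · 11 = 6864.
Merge one congruence at a time:
  Start: x ≡ 2 (mod 3).
  Combine with x ≡ 11 (mod 16); new modulus lcm = 48.
    Write x = 2 + 3·t and substitute into x ≡ 11 (mod 16): 3·t ≡ 11 − 2 = 9 (mod 16).
    The inverse of 3 mod 16 is 11 (since 3·11 = 33 = 2·16 + 1), so t ≡ 11·9 = 99 ≡ 3 (mod 16).
    Then x = 2 + 3·3 = 11, valid modulo lcm(3, 16) = 48: x ≡ 11 (mod 48).
  Combine with x ≡ 2 (mod 13); new modulus lcm = 624.
    Write x = 11 + 48·t and substitute into x ≡ 2 (mod 13): 48·t ≡ 2 − 11 = -9 (mod 13).
    Reduce coefficients mod 13: 9·t ≡ 4 (mod 13).
    The inverse of 9 mod 13 is 3 (since 9·3 = 27 = 2·13 + 1), so t ≡ 3·4 = 12 ≡ 12 (mod 13).
    Then x = 11 + 48·12 = 587, valid modulo lcm(48, 13) = 624: x ≡ 587 (mod 624).
  Combine with x ≡ 0 (mod 11); new modulus lcm = 6864.
    Write x = 587 + 624·t and substitute into x ≡ 0 (mod 11): 624·t ≡ 0 − 587 = -587 (mod 11).
    Reduce coefficients mod 11: 8·t ≡ 7 (mod 11).
    The inverse of 8 mod 11 is 7 (since 8·7 = 56 = 5·11 + 1), so t ≡ 7·7 = 49 ≡ 5 (mod 11).
    Then x = 587 + 624·5 = 3707, valid modulo lcm(624, 11) = 6864: x ≡ 3707 (mod 6864).
Verify against each original: 3707 mod 3 = 2, 3707 mod 16 = 11, 3707 mod 13 = 2, 3707 mod 11 = 0.

x ≡ 3707 (mod 6864).


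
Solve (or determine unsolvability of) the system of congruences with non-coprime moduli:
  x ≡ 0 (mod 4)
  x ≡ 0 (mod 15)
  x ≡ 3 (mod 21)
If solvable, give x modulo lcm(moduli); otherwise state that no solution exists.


Moduli 4, 15, 21 are not pairwise coprime, so CRT works modulo lcm(m_i) when all pairwise compatibility conditions hold.
Pairwise compatibility: gcd(m_i, m_j) must divide a_i - a_j for every pair.
Merge one congruence at a time:
  Start: x ≡ 0 (mod 4).
  Combine with x ≡ 0 (mod 15): gcd(4, 15) = 1; 0 - 0 = 0, which IS divisible by 1, so compatible.
    Write x = 0 + 4·t and substitute into x ≡ 0 (mod 15): 4·t ≡ 0 − 0 = 0 (mod 15).
    The inverse of 4 mod 15 is 4 (since 4·4 = 16 = 1·15 + 1), so t ≡ 4·0 = 0 ≡ 0 (mod 15).
    Then x = 0 + 4·0 = 0, valid modulo lcm(4, 15) = 60: x ≡ 0 (mod 60).
  Combine with x ≡ 3 (mod 21): gcd(60, 21) = 3; 3 - 0 = 3, which IS divisible by 3, so compatible.
    Write x = 0 + 60·t and substitute into x ≡ 3 (mod 21): 60·t ≡ 3 − 0 = 3 (mod 21).
    Divide the congruence (and modulus) by g = 3: 20·t ≡ 1 (mod 7).
    Reduce coefficients mod 7: 6·t ≡ 1 (mod 7).
    The inverse of 6 mod 7 is 6 (since 6·6 = 36 = 5·7 + 1), so t ≡ 6·1 = 6 ≡ 6 (mod 7).
    Then x = 0 + 60·6 = 360, valid modulo lcm(60, 21) = 420: x ≡ 360 (mod 420).
Verify: 360 mod 4 = 0, 360 mod 15 = 0, 360 mod 21 = 3.

x ≡ 360 (mod 420).
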